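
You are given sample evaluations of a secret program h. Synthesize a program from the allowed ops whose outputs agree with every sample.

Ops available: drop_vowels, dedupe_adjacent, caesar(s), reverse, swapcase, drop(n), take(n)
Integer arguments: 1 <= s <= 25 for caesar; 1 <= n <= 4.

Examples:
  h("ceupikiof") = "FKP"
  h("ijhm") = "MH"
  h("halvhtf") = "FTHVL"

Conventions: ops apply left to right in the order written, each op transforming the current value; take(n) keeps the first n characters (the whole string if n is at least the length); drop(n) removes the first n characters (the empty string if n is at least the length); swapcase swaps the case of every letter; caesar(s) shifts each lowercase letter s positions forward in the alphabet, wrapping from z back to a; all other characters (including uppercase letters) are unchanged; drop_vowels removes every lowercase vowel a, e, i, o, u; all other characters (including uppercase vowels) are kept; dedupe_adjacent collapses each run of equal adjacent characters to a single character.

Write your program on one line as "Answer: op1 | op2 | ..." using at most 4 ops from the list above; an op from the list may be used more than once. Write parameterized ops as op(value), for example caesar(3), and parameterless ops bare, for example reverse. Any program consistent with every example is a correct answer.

drop(2) | reverse | drop_vowels | swapcase

Check, running the answer program on each example:
  "ceupikiof" -> "upikiof" -> "foikipu" -> "fkp" -> "FKP"
  "ijhm" -> "hm" -> "mh" -> "mh" -> "MH"
  "halvhtf" -> "lvhtf" -> "fthvl" -> "fthvl" -> "FTHVL"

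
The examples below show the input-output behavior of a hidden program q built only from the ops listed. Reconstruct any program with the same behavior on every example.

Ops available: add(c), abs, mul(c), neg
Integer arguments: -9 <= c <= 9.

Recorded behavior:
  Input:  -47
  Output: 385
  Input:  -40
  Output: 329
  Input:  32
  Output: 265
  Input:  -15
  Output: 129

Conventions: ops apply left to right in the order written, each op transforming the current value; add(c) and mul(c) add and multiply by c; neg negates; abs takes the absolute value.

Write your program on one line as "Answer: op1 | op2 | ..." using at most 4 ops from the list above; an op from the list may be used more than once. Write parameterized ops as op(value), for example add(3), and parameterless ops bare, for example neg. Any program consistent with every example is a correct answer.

abs | mul(-8) | neg | add(9)

Check, running the answer program on each example:
  -47 -> 47 -> -376 -> 376 -> 385
  -40 -> 40 -> -320 -> 320 -> 329
  32 -> 32 -> -256 -> 256 -> 265
  -15 -> 15 -> -120 -> 120 -> 129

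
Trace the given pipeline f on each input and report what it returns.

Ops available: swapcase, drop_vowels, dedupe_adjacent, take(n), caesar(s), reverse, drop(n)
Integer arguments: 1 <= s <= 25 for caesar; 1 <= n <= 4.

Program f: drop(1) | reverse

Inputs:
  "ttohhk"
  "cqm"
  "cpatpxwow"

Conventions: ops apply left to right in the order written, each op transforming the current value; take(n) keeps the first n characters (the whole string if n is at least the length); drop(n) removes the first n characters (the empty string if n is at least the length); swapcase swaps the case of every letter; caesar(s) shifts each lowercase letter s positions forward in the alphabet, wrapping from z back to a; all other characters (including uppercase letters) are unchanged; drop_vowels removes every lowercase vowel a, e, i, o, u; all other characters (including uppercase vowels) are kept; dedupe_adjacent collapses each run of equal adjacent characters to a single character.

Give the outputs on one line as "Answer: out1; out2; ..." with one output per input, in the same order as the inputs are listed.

"khhot"; "mq"; "wowxptap"

Execution, op by op:
  "ttohhk" -> "tohhk" -> "khhot"
  "cqm" -> "qm" -> "mq"
  "cpatpxwow" -> "patpxwow" -> "wowxptap"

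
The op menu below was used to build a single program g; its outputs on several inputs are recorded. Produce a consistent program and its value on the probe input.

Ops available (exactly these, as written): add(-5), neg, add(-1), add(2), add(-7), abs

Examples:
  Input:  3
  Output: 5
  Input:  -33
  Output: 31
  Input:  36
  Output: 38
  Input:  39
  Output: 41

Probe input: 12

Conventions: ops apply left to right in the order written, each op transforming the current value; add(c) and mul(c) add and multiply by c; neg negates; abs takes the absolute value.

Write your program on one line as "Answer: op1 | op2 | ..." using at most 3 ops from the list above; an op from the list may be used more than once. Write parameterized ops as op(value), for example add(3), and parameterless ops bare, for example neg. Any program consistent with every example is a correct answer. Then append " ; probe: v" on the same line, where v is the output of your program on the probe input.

add(2) | neg | abs ; probe: 14

Check, running the answer program on each example:
  3 -> 5 -> -5 -> 5
  -33 -> -31 -> 31 -> 31
  36 -> 38 -> -38 -> 38
  39 -> 41 -> -41 -> 41
  probe: 12 -> 14 -> -14 -> 14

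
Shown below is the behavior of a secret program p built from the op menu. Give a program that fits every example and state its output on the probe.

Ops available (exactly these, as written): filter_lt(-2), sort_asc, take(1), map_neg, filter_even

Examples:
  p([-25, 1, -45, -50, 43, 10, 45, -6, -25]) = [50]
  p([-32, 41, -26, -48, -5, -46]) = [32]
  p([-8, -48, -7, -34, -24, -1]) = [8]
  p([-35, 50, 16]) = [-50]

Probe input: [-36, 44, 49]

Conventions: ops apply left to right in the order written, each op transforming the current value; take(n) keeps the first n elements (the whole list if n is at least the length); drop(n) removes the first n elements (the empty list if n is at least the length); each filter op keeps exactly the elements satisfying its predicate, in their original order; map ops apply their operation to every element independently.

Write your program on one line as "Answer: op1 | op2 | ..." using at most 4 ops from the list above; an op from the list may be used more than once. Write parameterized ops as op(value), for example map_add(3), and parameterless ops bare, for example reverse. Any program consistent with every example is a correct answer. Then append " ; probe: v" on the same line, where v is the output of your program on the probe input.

map_neg | filter_even | take(1) ; probe: [36]

Check, running the answer program on each example:
  [-25, 1, -45, -50, 43, 10, 45, -6, -25] -> [25, -1, 45, 50, -43, -10, -45, 6, 25] -> [50, -10, 6] -> [50]
  [-32, 41, -26, -48, -5, -46] -> [32, -41, 26, 48, 5, 46] -> [32, 26, 48, 46] -> [32]
  [-8, -48, -7, -34, -24, -1] -> [8, 48, 7, 34, 24, 1] -> [8, 48, 34, 24] -> [8]
  [-35, 50, 16] -> [35, -50, -16] -> [-50, -16] -> [-50]
  probe: [-36, 44, 49] -> [36, -44, -49] -> [36, -44] -> [36]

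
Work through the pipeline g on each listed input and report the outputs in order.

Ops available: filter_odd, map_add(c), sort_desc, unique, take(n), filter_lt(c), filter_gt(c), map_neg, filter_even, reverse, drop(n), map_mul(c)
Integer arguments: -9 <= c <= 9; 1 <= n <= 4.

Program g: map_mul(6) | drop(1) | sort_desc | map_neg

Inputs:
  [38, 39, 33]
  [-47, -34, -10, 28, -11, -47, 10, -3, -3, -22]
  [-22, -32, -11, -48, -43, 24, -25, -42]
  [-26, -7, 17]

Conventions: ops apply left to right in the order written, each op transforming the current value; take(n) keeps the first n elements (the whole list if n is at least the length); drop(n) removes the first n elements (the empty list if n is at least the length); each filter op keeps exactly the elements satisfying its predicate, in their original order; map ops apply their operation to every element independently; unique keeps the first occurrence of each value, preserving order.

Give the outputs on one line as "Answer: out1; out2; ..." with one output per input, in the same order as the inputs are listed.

[-234, -198]; [-168, -60, 18, 18, 60, 66, 132, 204, 282]; [-144, 66, 150, 192, 252, 258, 288]; [-102, 42]

Execution, op by op:
  [38, 39, 33] -> [228, 234, 198] -> [234, 198] -> [234, 198] -> [-234, -198]
  [-47, -34, -10, 28, -11, -47, 10, -3, -3, -22] -> [-282, -204, -60, 168, -66, -282, 60, -18, -18, -132] -> [-204, -60, 168, -66, -282, 60, -18, -18, -132] -> [168, 60, -18, -18, -60, -66, -132, -204, -282] -> [-168, -60, 18, 18, 60, 66, 132, 204, 282]
  [-22, -32, -11, -48, -43, 24, -25, -42] -> [-132, -192, -66, -288, -258, 144, -150, -252] -> [-192, -66, -288, -258, 144, -150, -252] -> [144, -66, -150, -192, -252, -258, -288] -> [-144, 66, 150, 192, 252, 258, 288]
  [-26, -7, 17] -> [-156, -42, 102] -> [-42, 102] -> [102, -42] -> [-102, 42]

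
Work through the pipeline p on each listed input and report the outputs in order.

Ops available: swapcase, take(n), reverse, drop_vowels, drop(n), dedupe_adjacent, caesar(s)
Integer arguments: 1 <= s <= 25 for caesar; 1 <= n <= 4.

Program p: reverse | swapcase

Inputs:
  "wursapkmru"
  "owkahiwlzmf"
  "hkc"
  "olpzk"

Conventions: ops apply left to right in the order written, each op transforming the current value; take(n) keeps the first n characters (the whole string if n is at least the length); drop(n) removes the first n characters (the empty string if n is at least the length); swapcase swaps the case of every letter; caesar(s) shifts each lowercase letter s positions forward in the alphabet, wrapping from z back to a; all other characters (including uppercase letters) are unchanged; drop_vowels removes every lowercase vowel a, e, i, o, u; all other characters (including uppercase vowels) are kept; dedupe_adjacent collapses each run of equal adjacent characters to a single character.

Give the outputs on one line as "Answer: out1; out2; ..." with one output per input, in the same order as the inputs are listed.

"URMKPASRUW"; "FMZLWIHAKWO"; "CKH"; "KZPLO"

Execution, op by op:
  "wursapkmru" -> "urmkpasruw" -> "URMKPASRUW"
  "owkahiwlzmf" -> "fmzlwihakwo" -> "FMZLWIHAKWO"
  "hkc" -> "ckh" -> "CKH"
  "olpzk" -> "kzplo" -> "KZPLO"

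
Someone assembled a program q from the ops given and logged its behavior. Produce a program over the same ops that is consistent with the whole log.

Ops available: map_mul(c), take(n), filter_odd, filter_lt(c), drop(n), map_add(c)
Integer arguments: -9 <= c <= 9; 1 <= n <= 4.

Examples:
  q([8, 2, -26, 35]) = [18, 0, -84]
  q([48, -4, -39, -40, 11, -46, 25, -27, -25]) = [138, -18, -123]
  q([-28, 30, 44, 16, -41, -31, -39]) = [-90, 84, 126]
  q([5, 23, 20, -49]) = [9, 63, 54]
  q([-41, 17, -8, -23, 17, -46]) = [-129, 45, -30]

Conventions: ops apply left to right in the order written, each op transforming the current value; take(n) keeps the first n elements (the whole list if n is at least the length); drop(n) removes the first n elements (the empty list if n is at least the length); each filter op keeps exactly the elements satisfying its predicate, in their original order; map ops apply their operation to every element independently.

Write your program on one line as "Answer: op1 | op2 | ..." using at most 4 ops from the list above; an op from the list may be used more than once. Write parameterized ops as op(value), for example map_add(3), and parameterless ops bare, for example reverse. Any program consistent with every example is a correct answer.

take(3) | map_add(-2) | map_mul(3)

Check, running the answer program on each example:
  [8, 2, -26, 35] -> [8, 2, -26] -> [6, 0, -28] -> [18, 0, -84]
  [48, -4, -39, -40, 11, -46, 25, -27, -25] -> [48, -4, -39] -> [46, -6, -41] -> [138, -18, -123]
  [-28, 30, 44, 16, -41, -31, -39] -> [-28, 30, 44] -> [-30, 28, 42] -> [-90, 84, 126]
  [5, 23, 20, -49] -> [5, 23, 20] -> [3, 21, 18] -> [9, 63, 54]
  [-41, 17, -8, -23, 17, -46] -> [-41, 17, -8] -> [-43, 15, -10] -> [-129, 45, -30]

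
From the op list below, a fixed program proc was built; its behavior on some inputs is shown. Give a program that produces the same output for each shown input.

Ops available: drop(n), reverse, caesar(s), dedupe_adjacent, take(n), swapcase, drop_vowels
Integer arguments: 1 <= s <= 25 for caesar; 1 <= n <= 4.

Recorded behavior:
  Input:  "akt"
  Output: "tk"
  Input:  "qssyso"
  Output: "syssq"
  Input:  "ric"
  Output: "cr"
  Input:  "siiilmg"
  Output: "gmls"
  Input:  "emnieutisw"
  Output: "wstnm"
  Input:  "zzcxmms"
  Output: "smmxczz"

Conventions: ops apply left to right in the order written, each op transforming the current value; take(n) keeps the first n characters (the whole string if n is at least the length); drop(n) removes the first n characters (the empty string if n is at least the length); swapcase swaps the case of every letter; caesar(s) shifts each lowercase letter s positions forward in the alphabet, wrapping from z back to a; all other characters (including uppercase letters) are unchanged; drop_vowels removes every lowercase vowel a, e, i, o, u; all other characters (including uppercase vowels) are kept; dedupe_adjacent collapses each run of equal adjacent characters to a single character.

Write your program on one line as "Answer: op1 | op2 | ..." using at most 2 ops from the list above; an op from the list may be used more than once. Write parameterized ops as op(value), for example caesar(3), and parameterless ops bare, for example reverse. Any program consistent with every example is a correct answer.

reverse | drop_vowels

Check, running the answer program on each example:
  "akt" -> "tka" -> "tk"
  "qssyso" -> "osyssq" -> "syssq"
  "ric" -> "cir" -> "cr"
  "siiilmg" -> "gmliiis" -> "gmls"
  "emnieutisw" -> "wsitueinme" -> "wstnm"
  "zzcxmms" -> "smmxczz" -> "smmxczz"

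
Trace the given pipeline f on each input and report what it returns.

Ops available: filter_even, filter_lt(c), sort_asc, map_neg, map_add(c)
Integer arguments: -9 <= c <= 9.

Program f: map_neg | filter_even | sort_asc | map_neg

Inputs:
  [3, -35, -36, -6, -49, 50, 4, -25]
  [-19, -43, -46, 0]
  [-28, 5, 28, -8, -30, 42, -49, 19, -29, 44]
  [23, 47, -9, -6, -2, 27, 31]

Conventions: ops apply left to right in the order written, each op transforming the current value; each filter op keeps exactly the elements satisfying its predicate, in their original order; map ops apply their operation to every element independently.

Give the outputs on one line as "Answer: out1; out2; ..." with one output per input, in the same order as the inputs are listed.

[50, 4, -6, -36]; [0, -46]; [44, 42, 28, -8, -28, -30]; [-2, -6]

Execution, op by op:
  [3, -35, -36, -6, -49, 50, 4, -25] -> [-3, 35, 36, 6, 49, -50, -4, 25] -> [36, 6, -50, -4] -> [-50, -4, 6, 36] -> [50, 4, -6, -36]
  [-19, -43, -46, 0] -> [19, 43, 46, 0] -> [46, 0] -> [0, 46] -> [0, -46]
  [-28, 5, 28, -8, -30, 42, -49, 19, -29, 44] -> [28, -5, -28, 8, 30, -42, 49, -19, 29, -44] -> [28, -28, 8, 30, -42, -44] -> [-44, -42, -28, 8, 28, 30] -> [44, 42, 28, -8, -28, -30]
  [23, 47, -9, -6, -2, 27, 31] -> [-23, -47, 9, 6, 2, -27, -31] -> [6, 2] -> [2, 6] -> [-2, -6]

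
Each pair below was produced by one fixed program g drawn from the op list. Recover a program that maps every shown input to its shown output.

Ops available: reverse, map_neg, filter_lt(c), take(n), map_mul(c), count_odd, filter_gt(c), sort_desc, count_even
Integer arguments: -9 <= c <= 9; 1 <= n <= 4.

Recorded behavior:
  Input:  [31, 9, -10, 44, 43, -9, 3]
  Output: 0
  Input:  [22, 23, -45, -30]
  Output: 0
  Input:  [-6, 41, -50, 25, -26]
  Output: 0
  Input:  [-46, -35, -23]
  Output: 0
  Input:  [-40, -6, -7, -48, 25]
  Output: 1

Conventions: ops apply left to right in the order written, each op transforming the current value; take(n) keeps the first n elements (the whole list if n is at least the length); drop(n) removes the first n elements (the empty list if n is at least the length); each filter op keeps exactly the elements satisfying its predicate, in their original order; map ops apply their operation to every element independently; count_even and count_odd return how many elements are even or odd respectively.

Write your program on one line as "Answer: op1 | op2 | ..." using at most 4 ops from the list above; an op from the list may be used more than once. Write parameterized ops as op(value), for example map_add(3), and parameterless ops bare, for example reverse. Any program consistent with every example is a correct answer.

sort_desc | filter_gt(-8) | filter_lt(-1) | count_odd

Check, running the answer program on each example:
  [31, 9, -10, 44, 43, -9, 3] -> [44, 43, 31, 9, 3, -9, -10] -> [44, 43, 31, 9, 3] -> [] -> 0
  [22, 23, -45, -30] -> [23, 22, -30, -45] -> [23, 22] -> [] -> 0
  [-6, 41, -50, 25, -26] -> [41, 25, -6, -26, -50] -> [41, 25, -6] -> [-6] -> 0
  [-46, -35, -23] -> [-23, -35, -46] -> [] -> [] -> 0
  [-40, -6, -7, -48, 25] -> [25, -6, -7, -40, -48] -> [25, -6, -7] -> [-6, -7] -> 1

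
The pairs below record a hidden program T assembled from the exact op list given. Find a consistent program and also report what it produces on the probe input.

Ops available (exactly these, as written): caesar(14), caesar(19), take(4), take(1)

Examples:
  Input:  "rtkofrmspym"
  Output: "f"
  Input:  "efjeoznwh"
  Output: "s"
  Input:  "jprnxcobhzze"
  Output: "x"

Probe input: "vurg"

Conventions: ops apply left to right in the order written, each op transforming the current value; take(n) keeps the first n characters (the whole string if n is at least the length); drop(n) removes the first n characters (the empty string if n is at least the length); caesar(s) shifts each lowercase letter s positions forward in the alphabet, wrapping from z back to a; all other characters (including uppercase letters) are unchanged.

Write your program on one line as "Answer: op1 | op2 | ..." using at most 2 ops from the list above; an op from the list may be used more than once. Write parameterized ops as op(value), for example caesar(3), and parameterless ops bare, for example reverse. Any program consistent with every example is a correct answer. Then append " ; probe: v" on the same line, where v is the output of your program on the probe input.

take(1) | caesar(14) ; probe: "j"

Check, running the answer program on each example:
  "rtkofrmspym" -> "r" -> "f"
  "efjeoznwh" -> "e" -> "s"
  "jprnxcobhzze" -> "j" -> "x"
  probe: "vurg" -> "v" -> "j"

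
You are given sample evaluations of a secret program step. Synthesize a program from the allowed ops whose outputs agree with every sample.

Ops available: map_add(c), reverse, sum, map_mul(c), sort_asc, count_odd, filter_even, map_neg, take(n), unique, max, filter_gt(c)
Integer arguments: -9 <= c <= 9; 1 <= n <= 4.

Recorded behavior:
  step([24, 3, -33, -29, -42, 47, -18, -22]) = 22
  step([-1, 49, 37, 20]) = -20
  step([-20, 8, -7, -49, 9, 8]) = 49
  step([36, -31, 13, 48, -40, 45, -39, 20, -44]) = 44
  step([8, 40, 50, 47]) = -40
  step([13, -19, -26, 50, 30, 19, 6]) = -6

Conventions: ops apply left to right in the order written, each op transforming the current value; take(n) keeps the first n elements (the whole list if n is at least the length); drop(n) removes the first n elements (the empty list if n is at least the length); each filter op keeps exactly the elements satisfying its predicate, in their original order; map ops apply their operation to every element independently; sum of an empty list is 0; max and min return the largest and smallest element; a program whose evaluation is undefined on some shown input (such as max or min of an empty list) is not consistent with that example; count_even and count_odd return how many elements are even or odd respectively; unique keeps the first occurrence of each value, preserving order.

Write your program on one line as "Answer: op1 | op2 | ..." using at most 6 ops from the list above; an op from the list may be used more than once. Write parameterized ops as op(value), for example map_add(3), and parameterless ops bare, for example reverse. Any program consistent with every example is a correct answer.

reverse | take(3) | sort_asc | map_neg | max

Check, running the answer program on each example:
  [24, 3, -33, -29, -42, 47, -18, -22] -> [-22, -18, 47, -42, -29, -33, 3, 24] -> [-22, -18, 47] -> [-22, -18, 47] -> [22, 18, -47] -> 22
  [-1, 49, 37, 20] -> [20, 37, 49, -1] -> [20, 37, 49] -> [20, 37, 49] -> [-20, -37, -49] -> -20
  [-20, 8, -7, -49, 9, 8] -> [8, 9, -49, -7, 8, -20] -> [8, 9, -49] -> [-49, 8, 9] -> [49, -8, -9] -> 49
  [36, -31, 13, 48, -40, 45, -39, 20, -44] -> [-44, 20, -39, 45, -40, 48, 13, -31, 36] -> [-44, 20, -39] -> [-44, -39, 20] -> [44, 39, -20] -> 44
  [8, 40, 50, 47] -> [47, 50, 40, 8] -> [47, 50, 40] -> [40, 47, 50] -> [-40, -47, -50] -> -40
  [13, -19, -26, 50, 30, 19, 6] -> [6, 19, 30, 50, -26, -19, 13] -> [6, 19, 30] -> [6, 19, 30] -> [-6, -19, -30] -> -6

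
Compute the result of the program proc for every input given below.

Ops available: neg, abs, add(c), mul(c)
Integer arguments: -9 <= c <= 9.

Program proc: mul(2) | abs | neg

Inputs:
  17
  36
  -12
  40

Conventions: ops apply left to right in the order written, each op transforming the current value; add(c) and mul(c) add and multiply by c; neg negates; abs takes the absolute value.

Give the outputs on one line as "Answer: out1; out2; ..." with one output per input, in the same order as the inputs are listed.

Execution, op by op:
  17 -> 34 -> 34 -> -34
  36 -> 72 -> 72 -> -72
  -12 -> -24 -> 24 -> -24
  40 -> 80 -> 80 -> -80

-34; -72; -24; -80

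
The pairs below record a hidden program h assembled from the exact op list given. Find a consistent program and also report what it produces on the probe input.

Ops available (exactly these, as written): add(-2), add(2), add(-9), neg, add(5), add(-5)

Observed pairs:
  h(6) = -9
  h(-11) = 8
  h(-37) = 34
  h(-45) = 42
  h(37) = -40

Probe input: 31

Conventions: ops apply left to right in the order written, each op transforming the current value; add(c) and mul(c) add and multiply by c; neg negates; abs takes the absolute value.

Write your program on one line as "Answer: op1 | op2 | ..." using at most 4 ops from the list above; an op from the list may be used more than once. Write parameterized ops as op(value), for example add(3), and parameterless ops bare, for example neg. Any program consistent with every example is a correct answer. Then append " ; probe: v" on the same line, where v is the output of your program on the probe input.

neg | add(-5) | add(2) ; probe: -34

Check, running the answer program on each example:
  6 -> -6 -> -11 -> -9
  -11 -> 11 -> 6 -> 8
  -37 -> 37 -> 32 -> 34
  -45 -> 45 -> 40 -> 42
  37 -> -37 -> -42 -> -40
  probe: 31 -> -31 -> -36 -> -34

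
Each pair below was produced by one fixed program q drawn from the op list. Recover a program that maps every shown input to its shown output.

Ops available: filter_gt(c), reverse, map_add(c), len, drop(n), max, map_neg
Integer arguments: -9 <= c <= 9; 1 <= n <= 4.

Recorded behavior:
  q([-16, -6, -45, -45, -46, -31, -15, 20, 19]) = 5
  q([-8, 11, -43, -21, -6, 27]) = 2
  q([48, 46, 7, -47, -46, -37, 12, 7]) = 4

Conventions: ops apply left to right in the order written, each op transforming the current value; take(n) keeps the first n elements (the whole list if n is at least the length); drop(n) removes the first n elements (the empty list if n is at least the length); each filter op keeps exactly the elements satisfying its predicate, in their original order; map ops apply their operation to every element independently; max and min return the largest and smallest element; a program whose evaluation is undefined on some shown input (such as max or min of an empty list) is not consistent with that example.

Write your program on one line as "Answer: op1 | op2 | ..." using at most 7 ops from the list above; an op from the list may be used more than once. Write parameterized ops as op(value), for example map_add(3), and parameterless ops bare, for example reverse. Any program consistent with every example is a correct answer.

reverse | map_neg | drop(2) | drop(2) | reverse | len

Check, running the answer program on each example:
  [-16, -6, -45, -45, -46, -31, -15, 20, 19] -> [19, 20, -15, -31, -46, -45, -45, -6, -16] -> [-19, -20, 15, 31, 46, 45, 45, 6, 16] -> [15, 31, 46, 45, 45, 6, 16] -> [46, 45, 45, 6, 16] -> [16, 6, 45, 45, 46] -> 5
  [-8, 11, -43, -21, -6, 27] -> [27, -6, -21, -43, 11, -8] -> [-27, 6, 21, 43, -11, 8] -> [21, 43, -11, 8] -> [-11, 8] -> [8, -11] -> 2
  [48, 46, 7, -47, -46, -37, 12, 7] -> [7, 12, -37, -46, -47, 7, 46, 48] -> [-7, -12, 37, 46, 47, -7, -46, -48] -> [37, 46, 47, -7, -46, -48] -> [47, -7, -46, -48] -> [-48, -46, -7, 47] -> 4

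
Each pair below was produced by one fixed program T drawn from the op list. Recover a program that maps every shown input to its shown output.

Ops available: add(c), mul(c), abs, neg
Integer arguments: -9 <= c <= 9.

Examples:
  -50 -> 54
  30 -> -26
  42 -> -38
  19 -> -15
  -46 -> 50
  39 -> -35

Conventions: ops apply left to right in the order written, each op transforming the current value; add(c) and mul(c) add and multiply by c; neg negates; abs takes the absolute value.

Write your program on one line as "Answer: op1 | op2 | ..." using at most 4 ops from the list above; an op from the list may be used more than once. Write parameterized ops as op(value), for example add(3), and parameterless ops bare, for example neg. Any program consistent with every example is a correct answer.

add(5) | neg | add(9)

Check, running the answer program on each example:
  -50 -> -45 -> 45 -> 54
  30 -> 35 -> -35 -> -26
  42 -> 47 -> -47 -> -38
  19 -> 24 -> -24 -> -15
  -46 -> -41 -> 41 -> 50
  39 -> 44 -> -44 -> -35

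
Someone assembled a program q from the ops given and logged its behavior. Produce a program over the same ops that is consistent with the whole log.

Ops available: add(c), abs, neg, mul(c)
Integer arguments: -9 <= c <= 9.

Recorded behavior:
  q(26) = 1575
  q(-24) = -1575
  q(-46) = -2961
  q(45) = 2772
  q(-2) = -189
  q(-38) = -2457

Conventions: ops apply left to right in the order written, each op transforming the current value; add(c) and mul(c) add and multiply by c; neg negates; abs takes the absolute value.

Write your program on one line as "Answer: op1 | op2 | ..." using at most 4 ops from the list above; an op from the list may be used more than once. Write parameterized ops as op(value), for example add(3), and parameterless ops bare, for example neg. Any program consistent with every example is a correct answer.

mul(-7) | neg | add(-7) | mul(9)

Check, running the answer program on each example:
  26 -> -182 -> 182 -> 175 -> 1575
  -24 -> 168 -> -168 -> -175 -> -1575
  -46 -> 322 -> -322 -> -329 -> -2961
  45 -> -315 -> 315 -> 308 -> 2772
  -2 -> 14 -> -14 -> -21 -> -189
  -38 -> 266 -> -266 -> -273 -> -2457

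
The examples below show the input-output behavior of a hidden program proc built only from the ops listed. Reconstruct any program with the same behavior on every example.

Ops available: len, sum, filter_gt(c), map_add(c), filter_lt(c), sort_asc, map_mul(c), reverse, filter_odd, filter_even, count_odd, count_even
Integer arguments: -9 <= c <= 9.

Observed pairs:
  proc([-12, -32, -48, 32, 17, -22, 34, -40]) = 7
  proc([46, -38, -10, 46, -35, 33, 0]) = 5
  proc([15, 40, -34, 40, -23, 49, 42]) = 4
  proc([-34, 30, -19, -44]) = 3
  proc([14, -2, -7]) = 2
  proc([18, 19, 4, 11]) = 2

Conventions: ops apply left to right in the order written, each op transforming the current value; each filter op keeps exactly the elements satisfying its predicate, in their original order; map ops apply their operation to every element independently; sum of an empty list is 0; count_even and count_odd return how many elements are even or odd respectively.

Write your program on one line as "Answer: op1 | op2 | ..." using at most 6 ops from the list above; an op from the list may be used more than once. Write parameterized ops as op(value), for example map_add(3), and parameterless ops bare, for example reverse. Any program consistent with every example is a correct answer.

map_mul(5) | filter_even | map_add(-5) | map_add(-8) | count_odd

Check, running the answer program on each example:
  [-12, -32, -48, 32, 17, -22, 34, -40] -> [-60, -160, -240, 160, 85, -110, 170, -200] -> [-60, -160, -240, 160, -110, 170, -200] -> [-65, -165, -245, 155, -115, 165, -205] -> [-73, -173, -253, 147, -123, 157, -213] -> 7
  [46, -38, -10, 46, -35, 33, 0] -> [230, -190, -50, 230, -175, 165, 0] -> [230, -190, -50, 230, 0] -> [225, -195, -55, 225, -5] -> [217, -203, -63, 217, -13] -> 5
  [15, 40, -34, 40, -23, 49, 42] -> [75, 200, -170, 200, -115, 245, 210] -> [200, -170, 200, 210] -> [195, -175, 195, 205] -> [187, -183, 187, 197] -> 4
  [-34, 30, -19, -44] -> [-170, 150, -95, -220] -> [-170, 150, -220] -> [-175, 145, -225] -> [-183, 137, -233] -> 3
  [14, -2, -7] -> [70, -10, -35] -> [70, -10] -> [65, -15] -> [57, -23] -> 2
  [18, 19, 4, 11] -> [90, 95, 20, 55] -> [90, 20] -> [85, 15] -> [77, 7] -> 2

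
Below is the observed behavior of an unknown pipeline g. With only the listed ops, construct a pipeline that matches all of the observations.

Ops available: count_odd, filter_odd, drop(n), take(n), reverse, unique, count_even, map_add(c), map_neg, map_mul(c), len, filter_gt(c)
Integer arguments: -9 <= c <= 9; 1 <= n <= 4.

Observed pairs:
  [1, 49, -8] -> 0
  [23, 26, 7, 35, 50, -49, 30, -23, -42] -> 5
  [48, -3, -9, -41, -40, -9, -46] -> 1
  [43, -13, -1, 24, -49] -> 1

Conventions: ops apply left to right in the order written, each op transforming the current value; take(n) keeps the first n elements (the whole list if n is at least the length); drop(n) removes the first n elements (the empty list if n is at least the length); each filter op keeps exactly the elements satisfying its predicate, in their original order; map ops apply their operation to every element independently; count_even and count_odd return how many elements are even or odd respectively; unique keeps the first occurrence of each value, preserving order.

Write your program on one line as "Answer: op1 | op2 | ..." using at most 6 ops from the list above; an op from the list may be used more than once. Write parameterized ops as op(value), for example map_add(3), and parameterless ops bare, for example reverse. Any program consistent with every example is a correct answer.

reverse | map_mul(7) | map_add(-9) | drop(3) | filter_gt(7) | len

Check, running the answer program on each example:
  [1, 49, -8] -> [-8, 49, 1] -> [-56, 343, 7] -> [-65, 334, -2] -> [] -> [] -> 0
  [23, 26, 7, 35, 50, -49, 30, -23, -42] -> [-42, -23, 30, -49, 50, 35, 7, 26, 23] -> [-294, -161, 210, -343, 350, 245, 49, 182, 161] -> [-303, -170, 201, -352, 341, 236, 40, 173, 152] -> [-352, 341, 236, 40, 173, 152] -> [341, 236, 40, 173, 152] -> 5
  [48, -3, -9, -41, -40, -9, -46] -> [-46, -9, -40, -41, -9, -3, 48] -> [-322, -63, -280, -287, -63, -21, 336] -> [-331, -72, -289, -296, -72, -30, 327] -> [-296, -72, -30, 327] -> [327] -> 1
  [43, -13, -1, 24, -49] -> [-49, 24, -1, -13, 43] -> [-343, 168, -7, -91, 301] -> [-352, 159, -16, -100, 292] -> [-100, 292] -> [292] -> 1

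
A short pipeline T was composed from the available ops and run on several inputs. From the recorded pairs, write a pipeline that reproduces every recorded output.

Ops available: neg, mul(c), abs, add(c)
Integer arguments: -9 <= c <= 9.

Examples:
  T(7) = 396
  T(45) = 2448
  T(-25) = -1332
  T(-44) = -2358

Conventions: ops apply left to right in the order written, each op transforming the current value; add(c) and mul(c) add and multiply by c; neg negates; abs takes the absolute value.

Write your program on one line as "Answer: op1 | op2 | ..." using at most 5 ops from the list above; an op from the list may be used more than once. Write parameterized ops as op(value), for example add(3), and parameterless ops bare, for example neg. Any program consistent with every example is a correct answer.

mul(9) | mul(2) | neg | add(-6) | mul(-3)

Check, running the answer program on each example:
  7 -> 63 -> 126 -> -126 -> -132 -> 396
  45 -> 405 -> 810 -> -810 -> -816 -> 2448
  -25 -> -225 -> -450 -> 450 -> 444 -> -1332
  -44 -> -396 -> -792 -> 792 -> 786 -> -2358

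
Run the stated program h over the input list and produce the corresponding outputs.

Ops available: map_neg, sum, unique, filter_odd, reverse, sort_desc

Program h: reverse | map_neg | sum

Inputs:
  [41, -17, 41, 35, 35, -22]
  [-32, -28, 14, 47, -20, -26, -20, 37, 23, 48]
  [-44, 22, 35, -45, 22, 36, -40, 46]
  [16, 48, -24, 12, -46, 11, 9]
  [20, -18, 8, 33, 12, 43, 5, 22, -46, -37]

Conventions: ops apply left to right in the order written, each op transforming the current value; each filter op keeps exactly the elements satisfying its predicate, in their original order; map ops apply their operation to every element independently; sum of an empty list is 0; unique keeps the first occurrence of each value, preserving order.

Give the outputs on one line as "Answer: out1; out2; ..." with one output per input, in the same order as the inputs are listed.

-113; -43; -32; -26; -42

Execution, op by op:
  [41, -17, 41, 35, 35, -22] -> [-22, 35, 35, 41, -17, 41] -> [22, -35, -35, -41, 17, -41] -> -113
  [-32, -28, 14, 47, -20, -26, -20, 37, 23, 48] -> [48, 23, 37, -20, -26, -20, 47, 14, -28, -32] -> [-48, -23, -37, 20, 26, 20, -47, -14, 28, 32] -> -43
  [-44, 22, 35, -45, 22, 36, -40, 46] -> [46, -40, 36, 22, -45, 35, 22, -44] -> [-46, 40, -36, -22, 45, -35, -22, 44] -> -32
  [16, 48, -24, 12, -46, 11, 9] -> [9, 11, -46, 12, -24, 48, 16] -> [-9, -11, 46, -12, 24, -48, -16] -> -26
  [20, -18, 8, 33, 12, 43, 5, 22, -46, -37] -> [-37, -46, 22, 5, 43, 12, 33, 8, -18, 20] -> [37, 46, -22, -5, -43, -12, -33, -8, 18, -20] -> -42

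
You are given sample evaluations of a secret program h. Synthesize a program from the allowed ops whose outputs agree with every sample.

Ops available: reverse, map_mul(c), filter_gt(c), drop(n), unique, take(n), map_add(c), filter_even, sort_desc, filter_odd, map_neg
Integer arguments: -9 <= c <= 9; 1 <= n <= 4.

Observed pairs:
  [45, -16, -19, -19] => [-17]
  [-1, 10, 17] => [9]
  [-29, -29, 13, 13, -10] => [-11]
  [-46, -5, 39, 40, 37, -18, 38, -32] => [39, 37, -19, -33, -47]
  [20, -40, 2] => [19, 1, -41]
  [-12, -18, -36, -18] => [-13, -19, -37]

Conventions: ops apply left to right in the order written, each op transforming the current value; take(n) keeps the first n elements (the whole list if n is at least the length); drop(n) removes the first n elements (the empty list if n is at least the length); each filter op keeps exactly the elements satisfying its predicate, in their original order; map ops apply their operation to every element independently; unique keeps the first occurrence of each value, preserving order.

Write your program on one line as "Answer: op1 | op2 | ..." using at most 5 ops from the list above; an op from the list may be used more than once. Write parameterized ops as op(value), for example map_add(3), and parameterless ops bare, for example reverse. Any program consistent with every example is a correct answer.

filter_even | reverse | sort_desc | map_add(-1) | unique

Check, running the answer program on each example:
  [45, -16, -19, -19] -> [-16] -> [-16] -> [-16] -> [-17] -> [-17]
  [-1, 10, 17] -> [10] -> [10] -> [10] -> [9] -> [9]
  [-29, -29, 13, 13, -10] -> [-10] -> [-10] -> [-10] -> [-11] -> [-11]
  [-46, -5, 39, 40, 37, -18, 38, -32] -> [-46, 40, -18, 38, -32] -> [-32, 38, -18, 40, -46] -> [40, 38, -18, -32, -46] -> [39, 37, -19, -33, -47] -> [39, 37, -19, -33, -47]
  [20, -40, 2] -> [20, -40, 2] -> [2, -40, 20] -> [20, 2, -40] -> [19, 1, -41] -> [19, 1, -41]
  [-12, -18, -36, -18] -> [-12, -18, -36, -18] -> [-18, -36, -18, -12] -> [-12, -18, -18, -36] -> [-13, -19, -19, -37] -> [-13, -19, -37]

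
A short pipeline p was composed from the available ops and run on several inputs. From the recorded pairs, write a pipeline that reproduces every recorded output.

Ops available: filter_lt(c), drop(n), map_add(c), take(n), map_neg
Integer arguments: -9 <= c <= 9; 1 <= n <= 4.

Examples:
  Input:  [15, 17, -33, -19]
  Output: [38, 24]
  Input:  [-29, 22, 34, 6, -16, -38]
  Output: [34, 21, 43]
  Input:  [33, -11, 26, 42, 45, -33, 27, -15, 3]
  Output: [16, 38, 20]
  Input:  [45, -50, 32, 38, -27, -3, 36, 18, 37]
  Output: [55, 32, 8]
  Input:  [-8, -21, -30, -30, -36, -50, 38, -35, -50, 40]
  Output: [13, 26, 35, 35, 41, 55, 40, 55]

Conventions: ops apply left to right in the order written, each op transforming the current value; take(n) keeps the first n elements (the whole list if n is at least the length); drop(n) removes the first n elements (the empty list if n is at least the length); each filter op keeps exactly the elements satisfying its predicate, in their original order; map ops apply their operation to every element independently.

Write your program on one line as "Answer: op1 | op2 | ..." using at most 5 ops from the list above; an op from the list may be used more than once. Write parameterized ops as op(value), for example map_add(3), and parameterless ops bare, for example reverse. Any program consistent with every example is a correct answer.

filter_lt(1) | map_add(-6) | map_neg | map_add(-1)

Check, running the answer program on each example:
  [15, 17, -33, -19] -> [-33, -19] -> [-39, -25] -> [39, 25] -> [38, 24]
  [-29, 22, 34, 6, -16, -38] -> [-29, -16, -38] -> [-35, -22, -44] -> [35, 22, 44] -> [34, 21, 43]
  [33, -11, 26, 42, 45, -33, 27, -15, 3] -> [-11, -33, -15] -> [-17, -39, -21] -> [17, 39, 21] -> [16, 38, 20]
  [45, -50, 32, 38, -27, -3, 36, 18, 37] -> [-50, -27, -3] -> [-56, -33, -9] -> [56, 33, 9] -> [55, 32, 8]
  [-8, -21, -30, -30, -36, -50, 38, -35, -50, 40] -> [-8, -21, -30, -30, -36, -50, -35, -50] -> [-14, -27, -36, -36, -42, -56, -41, -56] -> [14, 27, 36, 36, 42, 56, 41, 56] -> [13, 26, 35, 35, 41, 55, 40, 55]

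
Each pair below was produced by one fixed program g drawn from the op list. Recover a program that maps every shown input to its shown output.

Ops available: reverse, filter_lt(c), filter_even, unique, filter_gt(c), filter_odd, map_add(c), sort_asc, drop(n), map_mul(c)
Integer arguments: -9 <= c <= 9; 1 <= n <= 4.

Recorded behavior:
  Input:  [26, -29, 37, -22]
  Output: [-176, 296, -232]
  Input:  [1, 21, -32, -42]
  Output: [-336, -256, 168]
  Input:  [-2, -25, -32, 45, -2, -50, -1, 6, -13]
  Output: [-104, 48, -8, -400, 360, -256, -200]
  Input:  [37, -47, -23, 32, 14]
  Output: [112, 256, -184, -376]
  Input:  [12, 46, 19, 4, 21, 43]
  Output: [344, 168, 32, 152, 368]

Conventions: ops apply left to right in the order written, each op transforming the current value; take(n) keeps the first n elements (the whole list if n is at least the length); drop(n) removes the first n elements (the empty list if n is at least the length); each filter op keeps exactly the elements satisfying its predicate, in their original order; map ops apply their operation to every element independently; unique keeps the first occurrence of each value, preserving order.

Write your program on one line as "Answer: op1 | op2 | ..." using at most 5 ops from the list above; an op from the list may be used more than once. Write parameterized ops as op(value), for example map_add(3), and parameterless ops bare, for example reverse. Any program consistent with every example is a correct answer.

unique | map_mul(8) | drop(1) | reverse

Check, running the answer program on each example:
  [26, -29, 37, -22] -> [26, -29, 37, -22] -> [208, -232, 296, -176] -> [-232, 296, -176] -> [-176, 296, -232]
  [1, 21, -32, -42] -> [1, 21, -32, -42] -> [8, 168, -256, -336] -> [168, -256, -336] -> [-336, -256, 168]
  [-2, -25, -32, 45, -2, -50, -1, 6, -13] -> [-2, -25, -32, 45, -50, -1, 6, -13] -> [-16, -200, -256, 360, -400, -8, 48, -104] -> [-200, -256, 360, -400, -8, 48, -104] -> [-104, 48, -8, -400, 360, -256, -200]
  [37, -47, -23, 32, 14] -> [37, -47, -23, 32, 14] -> [296, -376, -184, 256, 112] -> [-376, -184, 256, 112] -> [112, 256, -184, -376]
  [12, 46, 19, 4, 21, 43] -> [12, 46, 19, 4, 21, 43] -> [96, 368, 152, 32, 168, 344] -> [368, 152, 32, 168, 344] -> [344, 168, 32, 152, 368]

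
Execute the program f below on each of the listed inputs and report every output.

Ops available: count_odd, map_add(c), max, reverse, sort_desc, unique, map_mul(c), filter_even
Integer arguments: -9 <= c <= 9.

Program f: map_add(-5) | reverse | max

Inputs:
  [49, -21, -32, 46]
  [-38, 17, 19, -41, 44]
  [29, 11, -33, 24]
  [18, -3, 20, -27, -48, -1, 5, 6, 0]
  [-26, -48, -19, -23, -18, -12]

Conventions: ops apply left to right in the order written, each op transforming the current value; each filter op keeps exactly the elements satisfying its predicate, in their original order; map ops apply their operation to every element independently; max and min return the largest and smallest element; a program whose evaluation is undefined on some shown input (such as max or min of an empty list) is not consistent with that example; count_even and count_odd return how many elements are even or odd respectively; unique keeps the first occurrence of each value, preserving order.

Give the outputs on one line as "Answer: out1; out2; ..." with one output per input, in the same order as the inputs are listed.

Execution, op by op:
  [49, -21, -32, 46] -> [44, -26, -37, 41] -> [41, -37, -26, 44] -> 44
  [-38, 17, 19, -41, 44] -> [-43, 12, 14, -46, 39] -> [39, -46, 14, 12, -43] -> 39
  [29, 11, -33, 24] -> [24, 6, -38, 19] -> [19, -38, 6, 24] -> 24
  [18, -3, 20, -27, -48, -1, 5, 6, 0] -> [13, -8, 15, -32, -53, -6, 0, 1, -5] -> [-5, 1, 0, -6, -53, -32, 15, -8, 13] -> 15
  [-26, -48, -19, -23, -18, -12] -> [-31, -53, -24, -28, -23, -17] -> [-17, -23, -28, -24, -53, -31] -> -17

44; 39; 24; 15; -17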